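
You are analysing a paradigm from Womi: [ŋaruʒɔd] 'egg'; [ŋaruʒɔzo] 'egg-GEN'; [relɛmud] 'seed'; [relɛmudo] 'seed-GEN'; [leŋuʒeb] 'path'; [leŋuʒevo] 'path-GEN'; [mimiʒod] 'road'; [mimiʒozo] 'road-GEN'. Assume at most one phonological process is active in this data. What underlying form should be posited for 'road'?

/mimiʒoz/

The stem for 'road' ends in [d] in [mimiʒod] but [z] in [mimiʒozo].
The stem 'seed' ([relɛmud], [relɛmudo]) shows [d] unchanged in both environments, so [d] cannot be basic with [z] derived before the GEN suffix.
The underlying segment must be /z/; voiced fricatives become stops word-finally, yielding [d] there.
So 'road' = /mimiʒoz/.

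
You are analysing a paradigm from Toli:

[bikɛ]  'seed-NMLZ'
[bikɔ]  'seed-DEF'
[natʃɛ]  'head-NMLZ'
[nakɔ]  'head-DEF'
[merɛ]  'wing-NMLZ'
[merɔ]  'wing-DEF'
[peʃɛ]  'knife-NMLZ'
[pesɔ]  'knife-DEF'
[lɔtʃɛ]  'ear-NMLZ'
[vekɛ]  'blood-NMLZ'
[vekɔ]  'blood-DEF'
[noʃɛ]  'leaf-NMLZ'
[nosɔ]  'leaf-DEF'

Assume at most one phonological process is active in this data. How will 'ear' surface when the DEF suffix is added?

The stem for 'head' ends in [tʃ] in [natʃɛ] but [k] in [nakɔ].
The stem 'blood' ([vekɛ], [vekɔ]) shows [k] unchanged in both environments, so [k] cannot be basic with [tʃ] derived before the NMLZ suffix.
The alternation reflects depalatalization: palato-alveolar /tʃ/ and /ʃ/ become [k] and [s] when no front vowel follows. /tʃ/ is underlying.
From [lɔtʃɛ] the stem 'ear' is /lɔtʃ/; when no front vowel follows this yields [lɔkɔ].

[lɔkɔ]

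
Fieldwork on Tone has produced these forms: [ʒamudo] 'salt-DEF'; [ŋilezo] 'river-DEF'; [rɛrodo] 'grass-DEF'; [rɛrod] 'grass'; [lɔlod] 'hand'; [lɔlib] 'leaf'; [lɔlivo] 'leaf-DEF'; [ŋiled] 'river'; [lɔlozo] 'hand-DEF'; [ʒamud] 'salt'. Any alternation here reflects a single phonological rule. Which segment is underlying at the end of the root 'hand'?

/z/

'hand' shows [z] ~ [d] at the end of the stem ([lɔlozo] vs [lɔlod]).
The stem 'salt' ([ʒamudo], [ʒamud]) shows [d] unchanged in both environments, so [d] cannot be basic with [z] derived before the DEF suffix.
Therefore /z/ is basic and [d] is derived by word-final hardening (voiced fricatives become stops word-finally).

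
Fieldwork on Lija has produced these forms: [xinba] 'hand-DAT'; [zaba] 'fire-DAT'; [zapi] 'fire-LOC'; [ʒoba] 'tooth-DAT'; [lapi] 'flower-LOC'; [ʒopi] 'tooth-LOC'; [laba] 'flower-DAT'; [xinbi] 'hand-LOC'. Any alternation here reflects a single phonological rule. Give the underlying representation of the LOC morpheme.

The LOC suffix surfaces as [-bi] and [-pi], depending on the final segment of the stem.
The DAT suffix, which begins with [b], is invariant after every stem; so [b] is not altered by any rule here.
So the underlying form is /-pi/, and voiceless stops become voiced after a nasal.

/-pi/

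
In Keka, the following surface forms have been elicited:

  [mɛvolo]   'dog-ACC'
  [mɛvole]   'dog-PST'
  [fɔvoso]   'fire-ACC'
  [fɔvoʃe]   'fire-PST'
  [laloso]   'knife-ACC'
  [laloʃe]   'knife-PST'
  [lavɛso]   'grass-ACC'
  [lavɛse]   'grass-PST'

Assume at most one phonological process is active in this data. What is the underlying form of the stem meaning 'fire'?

/fɔvoʃ/

The root 'fire' surfaces as [fɔvoso] and [fɔvoʃe], with a stem-final [s] ~ [ʃ] alternation.
Compare 'grass', with invariant [s] in [lavɛso] and [lavɛse]: an analysis with underlying /s/ and a rule producing [ʃ] before the PST suffix would wrongly predict alternation here too.
The underlying segment must be /ʃ/; palato-alveolar /ʃ/ becomes [s] when no front vowel follows, yielding [s] there.
So 'fire' = /fɔvoʃ/.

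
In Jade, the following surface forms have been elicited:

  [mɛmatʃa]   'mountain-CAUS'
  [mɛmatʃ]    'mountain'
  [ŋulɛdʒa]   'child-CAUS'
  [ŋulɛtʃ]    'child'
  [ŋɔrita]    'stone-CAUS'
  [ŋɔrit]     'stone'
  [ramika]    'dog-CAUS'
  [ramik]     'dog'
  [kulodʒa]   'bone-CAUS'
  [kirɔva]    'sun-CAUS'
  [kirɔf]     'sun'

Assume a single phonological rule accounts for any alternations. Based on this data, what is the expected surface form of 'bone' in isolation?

[kulotʃ]

In [ŋulɛdʒa] and [ŋulɛtʃ] the final segment of 'child' alternates: [dʒ] ~ [tʃ].
Compare 'mountain', with invariant [tʃ] in [mɛmatʃa] and [mɛmatʃ]: an analysis with underlying /tʃ/ and a rule producing [dʒ] before the CAUS suffix would wrongly predict alternation here too.
The underlying segment must be /dʒ/; voiced obstruents become voiceless word-finally, yielding [tʃ] there.
The one attested form of 'bone', [kulodʒa], shows underlying /kulodʒ/. Applying the same rule word-finally gives [kulotʃ].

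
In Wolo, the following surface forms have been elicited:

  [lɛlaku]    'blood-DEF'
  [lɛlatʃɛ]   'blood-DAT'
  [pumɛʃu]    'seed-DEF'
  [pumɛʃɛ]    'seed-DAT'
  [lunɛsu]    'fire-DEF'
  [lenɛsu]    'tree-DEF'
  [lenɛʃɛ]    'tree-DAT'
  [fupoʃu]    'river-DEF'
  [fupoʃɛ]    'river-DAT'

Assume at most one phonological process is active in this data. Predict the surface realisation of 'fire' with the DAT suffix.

[lunɛʃɛ]

The stem for 'tree' ends in [s] in [lenɛsu] but [ʃ] in [lenɛʃɛ].
But 'river' keeps [ʃ] in both environments ([fupoʃu], [fupoʃɛ]), so there is no rule changing /ʃ/ to [s] before the DEF suffix.
Therefore /s/ is basic and [ʃ] is derived by palatalization before a front vowel (/k/ and /s/ become palato-alveolar [tʃ] and [ʃ] before a front vowel).
The one attested form of 'fire', [lunɛsu], shows underlying /lunɛs/. Applying the same rule before a front vowel gives [lunɛʃɛ].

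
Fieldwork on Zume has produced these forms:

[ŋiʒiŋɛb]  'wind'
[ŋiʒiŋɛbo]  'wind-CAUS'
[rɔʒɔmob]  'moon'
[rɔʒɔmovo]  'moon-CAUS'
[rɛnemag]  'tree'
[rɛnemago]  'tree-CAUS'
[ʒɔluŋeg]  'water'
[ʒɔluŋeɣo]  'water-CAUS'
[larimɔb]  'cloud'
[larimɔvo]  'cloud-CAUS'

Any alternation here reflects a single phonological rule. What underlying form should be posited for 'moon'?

The root 'moon' surfaces as [rɔʒɔmob] and [rɔʒɔmovo], with a stem-final [b] ~ [v] alternation.
The stem 'wind' ([ŋiʒiŋɛb], [ŋiʒiŋɛbo]) shows [b] unchanged in both environments, so [b] cannot be basic with [v] derived before the CAUS suffix.
So /v/ is underlying, and a rule of word-final hardening — voiced fricatives become stops word-finally — gives [b].
So 'moon' = /rɔʒɔmov/.

/rɔʒɔmov/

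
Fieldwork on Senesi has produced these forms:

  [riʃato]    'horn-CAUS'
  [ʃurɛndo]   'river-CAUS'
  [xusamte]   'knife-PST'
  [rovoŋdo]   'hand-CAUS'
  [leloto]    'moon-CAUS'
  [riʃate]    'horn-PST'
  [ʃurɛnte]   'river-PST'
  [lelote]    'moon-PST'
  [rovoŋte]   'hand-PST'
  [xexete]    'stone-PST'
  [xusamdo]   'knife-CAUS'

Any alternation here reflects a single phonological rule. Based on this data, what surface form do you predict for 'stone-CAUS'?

[xexeto]

The CAUS morpheme has two allomorphs, [-do] and [-to].
By contrast the PST suffix keeps its initial [t] throughout — that segment must be underlying.
So the underlying form is /-do/, and voiced stops become voiceless after a vowel.
After 'stone', which ends in a vowel, the suffix surfaces as [-to], giving [xexeto].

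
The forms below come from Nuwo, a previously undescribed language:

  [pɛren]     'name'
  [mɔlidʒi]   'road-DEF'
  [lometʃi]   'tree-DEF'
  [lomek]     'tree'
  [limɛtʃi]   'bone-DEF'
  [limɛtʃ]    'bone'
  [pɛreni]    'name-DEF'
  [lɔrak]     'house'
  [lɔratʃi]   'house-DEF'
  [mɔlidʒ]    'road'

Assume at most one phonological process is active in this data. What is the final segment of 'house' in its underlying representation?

The root 'house' surfaces as [lɔrak] and [lɔratʃi], with a stem-final [k] ~ [tʃ] alternation.
But 'bone' keeps [tʃ] in both environments ([limɛtʃ], [limɛtʃi]), so there is no rule changing /tʃ/ to [k] in isolation.
So /k/ is underlying, and a rule of palatalization before a front vowel — /k/ becomes palato-alveolar [tʃ] before a front vowel — gives [tʃ].

/k/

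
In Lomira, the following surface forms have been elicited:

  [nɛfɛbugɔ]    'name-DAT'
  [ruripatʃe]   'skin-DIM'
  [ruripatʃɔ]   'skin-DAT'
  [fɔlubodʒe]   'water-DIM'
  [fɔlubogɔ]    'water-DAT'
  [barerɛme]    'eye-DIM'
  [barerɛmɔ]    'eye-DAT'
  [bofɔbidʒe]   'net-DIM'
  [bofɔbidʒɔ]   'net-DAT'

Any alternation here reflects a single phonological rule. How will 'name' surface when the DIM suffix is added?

'water' shows [dʒ] ~ [g] at the end of the stem ([fɔlubodʒe] vs [fɔlubogɔ]).
But 'net' keeps [dʒ] in both environments ([bofɔbidʒe], [bofɔbidʒɔ]), so there is no rule changing /dʒ/ to [g] before the DAT suffix.
Therefore /g/ is basic and [dʒ] is derived by palatalization before a front vowel (/g/ becomes palato-alveolar [dʒ] before a front vowel).
The one attested form of 'name', [nɛfɛbugɔ], shows underlying /nɛfɛbug/. Applying the same rule before a front vowel gives [nɛfɛbudʒe].

[nɛfɛbudʒe]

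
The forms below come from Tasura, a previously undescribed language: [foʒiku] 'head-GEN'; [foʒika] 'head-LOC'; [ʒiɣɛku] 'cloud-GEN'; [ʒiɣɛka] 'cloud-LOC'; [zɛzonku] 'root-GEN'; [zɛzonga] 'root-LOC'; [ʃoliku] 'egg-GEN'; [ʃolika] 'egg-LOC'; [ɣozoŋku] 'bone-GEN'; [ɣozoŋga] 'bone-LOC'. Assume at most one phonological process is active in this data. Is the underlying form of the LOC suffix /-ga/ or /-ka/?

/-ga/

The LOC suffix surfaces as [-ga] and [-ka], depending on the final segment of the stem.
The GEN suffix, which begins with [k], is invariant after every stem; so [k] is not altered by any rule here.
So the underlying form is /-ga/, and voiced stops become voiceless after a vowel.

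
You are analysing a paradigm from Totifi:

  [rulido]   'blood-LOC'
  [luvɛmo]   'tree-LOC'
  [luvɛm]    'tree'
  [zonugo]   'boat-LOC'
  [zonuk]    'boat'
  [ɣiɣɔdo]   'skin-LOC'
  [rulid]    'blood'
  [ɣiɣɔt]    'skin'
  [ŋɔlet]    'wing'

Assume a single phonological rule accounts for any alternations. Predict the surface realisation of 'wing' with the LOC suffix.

[ŋɔledo]

'skin' shows [t] ~ [d] at the end of the stem ([ɣiɣɔt] vs [ɣiɣɔdo]).
The stem 'blood' ([rulid], [rulido]) shows [d] unchanged in both environments, so [d] cannot be basic with [t] derived in isolation.
The alternation reflects intervocalic voicing: voiceless stops become voiced between vowels. /t/ is underlying.
The one attested form of 'wing', [ŋɔlet], shows underlying /ŋɔlet/. Applying the same rule between vowels gives [ŋɔledo].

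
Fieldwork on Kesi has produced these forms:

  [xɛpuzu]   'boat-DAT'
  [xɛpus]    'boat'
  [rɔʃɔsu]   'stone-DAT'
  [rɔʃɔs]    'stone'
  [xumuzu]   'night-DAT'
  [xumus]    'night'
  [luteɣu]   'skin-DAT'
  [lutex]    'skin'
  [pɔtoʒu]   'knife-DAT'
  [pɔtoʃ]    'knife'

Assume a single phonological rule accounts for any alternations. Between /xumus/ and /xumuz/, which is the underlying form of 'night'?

/xumuz/

The stem for 'night' ends in [z] in [xumuzu] but [s] in [xumus].
Compare 'stone', with invariant [s] in [rɔʃɔsu] and [rɔʃɔs]: an analysis with underlying /s/ and a rule producing [z] before the DAT suffix would wrongly predict alternation here too.
The underlying segment must be /z/; voiced obstruents become voiceless word-finally, yielding [s] there.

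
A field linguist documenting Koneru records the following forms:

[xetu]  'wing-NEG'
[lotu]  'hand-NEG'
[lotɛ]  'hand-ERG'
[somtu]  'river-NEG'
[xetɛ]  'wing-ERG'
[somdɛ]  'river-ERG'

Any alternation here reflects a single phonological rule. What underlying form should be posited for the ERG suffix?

/-dɛ/

The ERG morpheme has two allomorphs, [-dɛ] and [-tɛ].
By contrast the NEG suffix keeps its initial [t] throughout — that segment must be underlying.
So the underlying form is /-dɛ/, and voiced stops become voiceless after a vowel.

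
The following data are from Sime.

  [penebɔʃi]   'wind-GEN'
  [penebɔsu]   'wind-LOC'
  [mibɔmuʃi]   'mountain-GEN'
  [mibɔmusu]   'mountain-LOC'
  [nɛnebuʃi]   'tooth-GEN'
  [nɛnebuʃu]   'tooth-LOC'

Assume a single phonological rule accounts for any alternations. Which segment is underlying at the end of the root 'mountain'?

The root 'mountain' surfaces as [mibɔmuʃi] and [mibɔmusu], with a stem-final [ʃ] ~ [s] alternation.
The stem 'tooth' ([nɛnebuʃi], [nɛnebuʃu]) shows [ʃ] unchanged in both environments, so [ʃ] cannot be basic with [s] derived before the LOC suffix.
Therefore /s/ is basic and [ʃ] is derived by palatalization before a front vowel (/s/ becomes palato-alveolar [ʃ] before a front vowel).

/s/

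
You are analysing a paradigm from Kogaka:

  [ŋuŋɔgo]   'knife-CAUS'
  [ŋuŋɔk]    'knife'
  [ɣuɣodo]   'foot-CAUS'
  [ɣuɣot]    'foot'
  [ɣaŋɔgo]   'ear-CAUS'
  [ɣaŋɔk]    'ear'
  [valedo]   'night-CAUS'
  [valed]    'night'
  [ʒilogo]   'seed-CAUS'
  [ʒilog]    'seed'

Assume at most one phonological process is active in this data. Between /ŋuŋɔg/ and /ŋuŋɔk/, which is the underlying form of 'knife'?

'knife' shows [g] ~ [k] at the end of the stem ([ŋuŋɔgo] vs [ŋuŋɔk]).
If /g/ were underlying and a rule turned it into [k] in isolation, 'seed' would also alternate; but it has [g] in both [ʒilogo] and [ʒilog].
Therefore /k/ is basic and [g] is derived by intervocalic voicing (voiceless stops become voiced between vowels).

/ŋuŋɔk/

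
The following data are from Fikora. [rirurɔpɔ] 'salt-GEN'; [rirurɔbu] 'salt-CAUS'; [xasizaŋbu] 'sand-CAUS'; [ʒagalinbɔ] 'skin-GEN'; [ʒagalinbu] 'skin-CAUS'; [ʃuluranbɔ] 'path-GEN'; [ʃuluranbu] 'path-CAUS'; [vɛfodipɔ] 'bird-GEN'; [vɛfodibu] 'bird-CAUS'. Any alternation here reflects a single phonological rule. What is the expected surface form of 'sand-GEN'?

[xasizaŋbɔ]

The GEN morpheme has two allomorphs, [-bɔ] and [-pɔ].
By contrast the CAUS suffix keeps its initial [b] throughout — that segment must be underlying.
The GEN suffix is therefore /-pɔ/ underlyingly, with post-nasal voicing: voiceless stops become voiced after a nasal.
After 'sand', which ends in a nasal, the suffix surfaces as [-bɔ], giving [xasizaŋbɔ].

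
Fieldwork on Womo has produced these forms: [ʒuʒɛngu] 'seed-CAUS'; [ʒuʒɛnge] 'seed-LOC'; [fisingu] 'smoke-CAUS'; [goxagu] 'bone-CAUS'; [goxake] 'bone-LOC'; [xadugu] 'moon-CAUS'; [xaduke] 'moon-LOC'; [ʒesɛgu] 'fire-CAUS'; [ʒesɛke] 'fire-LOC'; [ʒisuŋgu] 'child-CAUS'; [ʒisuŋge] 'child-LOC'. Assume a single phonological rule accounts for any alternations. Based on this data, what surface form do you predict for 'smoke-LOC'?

[fisinge]

The LOC morpheme has two allomorphs, [-ge] and [-ke].
The CAUS suffix, which begins with [g], is invariant after every stem; so [g] is not altered by any rule here.
So the underlying form is /-ke/, and voiceless stops become voiced after a nasal.
After 'smoke', which ends in a nasal, the suffix surfaces as [-ge], giving [fisinge].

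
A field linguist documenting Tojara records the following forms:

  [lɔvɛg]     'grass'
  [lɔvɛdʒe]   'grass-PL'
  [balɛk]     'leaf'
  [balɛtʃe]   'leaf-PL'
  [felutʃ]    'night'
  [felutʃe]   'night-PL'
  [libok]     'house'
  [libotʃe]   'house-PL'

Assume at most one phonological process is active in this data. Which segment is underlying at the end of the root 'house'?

'house' shows [k] ~ [tʃ] at the end of the stem ([libok] vs [libotʃe]).
Compare 'night', with invariant [tʃ] in [felutʃ] and [felutʃe]: an analysis with underlying /tʃ/ and a rule producing [k] in isolation would wrongly predict alternation here too.
The underlying segment must be /k/; /k/ and /g/ become palato-alveolar [tʃ] and [dʒ] before a front vowel, yielding [tʃ] there.

/k/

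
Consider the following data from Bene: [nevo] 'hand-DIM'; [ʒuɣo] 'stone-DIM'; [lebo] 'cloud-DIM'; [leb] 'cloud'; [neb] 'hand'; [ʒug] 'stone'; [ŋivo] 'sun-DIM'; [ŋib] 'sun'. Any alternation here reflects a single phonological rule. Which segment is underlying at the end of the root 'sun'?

In [ŋivo] and [ŋib] the final segment of 'sun' alternates: [v] ~ [b].
Compare 'cloud', with invariant [b] in [lebo] and [leb]: an analysis with underlying /b/ and a rule producing [v] before the DIM suffix would wrongly predict alternation here too.
Therefore /v/ is basic and [b] is derived by word-final hardening (voiced fricatives become stops word-finally).

/v/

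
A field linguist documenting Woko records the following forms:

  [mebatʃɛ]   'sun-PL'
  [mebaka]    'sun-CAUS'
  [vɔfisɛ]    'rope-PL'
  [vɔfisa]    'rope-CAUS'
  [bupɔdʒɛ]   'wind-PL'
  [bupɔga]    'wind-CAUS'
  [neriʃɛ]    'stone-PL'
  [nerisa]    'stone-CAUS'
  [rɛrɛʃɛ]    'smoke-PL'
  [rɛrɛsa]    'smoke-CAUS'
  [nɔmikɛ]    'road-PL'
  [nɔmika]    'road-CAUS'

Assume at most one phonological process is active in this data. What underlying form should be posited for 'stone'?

/neriʃ/

The stem for 'stone' ends in [ʃ] in [neriʃɛ] but [s] in [nerisa].
If /s/ were underlying and a rule turned it into [ʃ] before the PL suffix, 'rope' would also alternate; but it has [s] in both [vɔfisɛ] and [vɔfisa].
Therefore /ʃ/ is basic and [s] is derived by depalatalization (palato-alveolar /tʃ/, /dʒ/ and /ʃ/ become [k], [g] and [s] when no front vowel follows).
Hence 'stone' is /neriʃ/ underlyingly.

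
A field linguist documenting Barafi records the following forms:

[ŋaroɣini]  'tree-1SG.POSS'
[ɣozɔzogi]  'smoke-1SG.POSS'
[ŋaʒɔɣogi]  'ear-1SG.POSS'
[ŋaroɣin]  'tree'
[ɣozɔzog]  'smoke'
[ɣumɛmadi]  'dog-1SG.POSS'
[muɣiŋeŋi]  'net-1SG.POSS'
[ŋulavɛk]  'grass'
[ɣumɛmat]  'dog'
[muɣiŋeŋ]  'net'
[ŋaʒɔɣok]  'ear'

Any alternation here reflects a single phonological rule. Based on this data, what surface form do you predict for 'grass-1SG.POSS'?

In [ŋaʒɔɣogi] and [ŋaʒɔɣok] the final segment of 'ear' alternates: [g] ~ [k].
The stem 'smoke' ([ɣozɔzogi], [ɣozɔzog]) shows [g] unchanged in both environments, so [g] cannot be basic with [k] derived in isolation.
The underlying segment must be /k/; voiceless stops become voiced between vowels, yielding [g] there.
From [ŋulavɛk] the stem 'grass' is /ŋulavɛk/; between vowels this yields [ŋulavɛgi].

[ŋulavɛgi]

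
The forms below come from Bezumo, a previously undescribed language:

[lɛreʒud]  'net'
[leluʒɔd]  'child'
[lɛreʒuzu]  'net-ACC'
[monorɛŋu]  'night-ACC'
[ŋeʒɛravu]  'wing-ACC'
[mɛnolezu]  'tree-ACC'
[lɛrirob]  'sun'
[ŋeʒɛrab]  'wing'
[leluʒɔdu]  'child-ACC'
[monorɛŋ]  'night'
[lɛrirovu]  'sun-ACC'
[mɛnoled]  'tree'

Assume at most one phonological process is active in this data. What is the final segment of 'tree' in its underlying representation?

/z/

The stem for 'tree' ends in [d] in [mɛnoled] but [z] in [mɛnolezu].
If /d/ were underlying and a rule turned it into [z] before the ACC suffix, 'child' would also alternate; but it has [d] in both [leluʒɔd] and [leluʒɔdu].
So /z/ is underlying, and a rule of word-final hardening — voiced fricatives become stops word-finally — gives [d].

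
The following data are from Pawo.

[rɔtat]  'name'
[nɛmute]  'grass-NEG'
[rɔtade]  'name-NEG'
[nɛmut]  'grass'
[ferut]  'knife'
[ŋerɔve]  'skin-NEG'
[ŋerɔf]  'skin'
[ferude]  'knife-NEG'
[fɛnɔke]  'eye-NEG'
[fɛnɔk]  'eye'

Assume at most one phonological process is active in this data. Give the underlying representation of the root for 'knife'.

The root 'knife' surfaces as [ferut] and [ferude], with a stem-final [t] ~ [d] alternation.
But 'grass' keeps [t] in both environments ([nɛmut], [nɛmute]), so there is no rule changing /t/ to [d] before the NEG suffix.
Therefore /d/ is basic and [t] is derived by word-final obstruent devoicing (voiced obstruents become voiceless word-finally).
Hence 'knife' is /ferud/ underlyingly.

/ferud/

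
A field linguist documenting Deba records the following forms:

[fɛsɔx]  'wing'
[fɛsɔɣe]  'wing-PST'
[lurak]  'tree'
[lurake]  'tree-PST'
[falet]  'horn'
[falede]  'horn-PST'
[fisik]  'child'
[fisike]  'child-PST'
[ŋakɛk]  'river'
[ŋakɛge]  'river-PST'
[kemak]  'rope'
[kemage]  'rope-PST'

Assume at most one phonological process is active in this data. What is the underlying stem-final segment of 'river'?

/g/

The stem for 'river' ends in [k] in [ŋakɛk] but [g] in [ŋakɛge].
But 'tree' keeps [k] in both environments ([lurak], [lurake]), so there is no rule changing /k/ to [g] before the PST suffix.
Therefore /g/ is basic and [k] is derived by word-final obstruent devoicing (voiced obstruents become voiceless word-finally).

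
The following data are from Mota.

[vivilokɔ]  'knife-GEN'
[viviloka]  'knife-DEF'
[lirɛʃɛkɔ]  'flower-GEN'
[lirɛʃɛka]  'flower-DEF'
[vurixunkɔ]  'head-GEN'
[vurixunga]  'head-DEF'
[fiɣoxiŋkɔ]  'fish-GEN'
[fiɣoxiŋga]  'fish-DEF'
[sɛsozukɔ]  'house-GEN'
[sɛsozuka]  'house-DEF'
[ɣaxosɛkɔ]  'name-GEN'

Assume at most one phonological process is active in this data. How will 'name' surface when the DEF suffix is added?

The DEF morpheme has two allomorphs, [-ga] and [-ka].
By contrast the GEN suffix keeps its initial [k] throughout — that segment must be underlying.
So the underlying form is /-ga/, and voiced stops become voiceless after a vowel.
After 'name', which ends in a vowel, the suffix surfaces as [-ka], giving [ɣaxosɛka].

[ɣaxosɛka]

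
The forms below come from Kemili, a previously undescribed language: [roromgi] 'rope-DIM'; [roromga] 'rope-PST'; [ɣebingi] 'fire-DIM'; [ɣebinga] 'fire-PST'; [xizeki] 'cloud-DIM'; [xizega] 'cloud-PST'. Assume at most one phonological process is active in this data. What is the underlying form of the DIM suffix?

/-ki/

The DIM suffix surfaces as [-gi] and [-ki], depending on the final segment of the stem.
The PST suffix, which begins with [g], is invariant after every stem; so [g] is not altered by any rule here.
So the underlying form is /-ki/, and voiceless stops become voiced after a nasal.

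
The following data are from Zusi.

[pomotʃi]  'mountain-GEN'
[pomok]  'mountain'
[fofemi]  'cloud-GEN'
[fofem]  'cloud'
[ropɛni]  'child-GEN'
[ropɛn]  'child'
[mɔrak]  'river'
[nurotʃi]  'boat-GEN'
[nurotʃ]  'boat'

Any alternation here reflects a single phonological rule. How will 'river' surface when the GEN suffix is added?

The root 'mountain' surfaces as [pomotʃi] and [pomok], with a stem-final [tʃ] ~ [k] alternation.
Compare 'boat', with invariant [tʃ] in [nurotʃi] and [nurotʃ]: an analysis with underlying /tʃ/ and a rule producing [k] in isolation would wrongly predict alternation here too.
So /k/ is underlying, and a rule of palatalization before a front vowel — /k/ becomes palato-alveolar [tʃ] before a front vowel — gives [tʃ].
The one attested form of 'river', [mɔrak], shows underlying /mɔrak/. Applying the same rule before a front vowel gives [mɔratʃi].

[mɔratʃi]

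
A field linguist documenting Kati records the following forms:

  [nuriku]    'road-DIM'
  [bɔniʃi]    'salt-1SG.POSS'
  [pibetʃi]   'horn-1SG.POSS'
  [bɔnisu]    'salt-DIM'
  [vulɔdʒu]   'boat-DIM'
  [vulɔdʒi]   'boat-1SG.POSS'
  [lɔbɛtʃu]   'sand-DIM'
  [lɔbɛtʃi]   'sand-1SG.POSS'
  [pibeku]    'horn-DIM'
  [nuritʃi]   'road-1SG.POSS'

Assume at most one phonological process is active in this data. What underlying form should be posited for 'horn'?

/pibek/

'horn' shows [tʃ] ~ [k] at the end of the stem ([pibetʃi] vs [pibeku]).
But 'sand' keeps [tʃ] in both environments ([lɔbɛtʃi], [lɔbɛtʃu]), so there is no rule changing /tʃ/ to [k] before the DIM suffix.
So /k/ is underlying, and a rule of palatalization before a front vowel — /k/ and /s/ become palato-alveolar [tʃ] and [ʃ] before a front vowel — gives [tʃ].
The underlying form of 'horn' is therefore /pibek/.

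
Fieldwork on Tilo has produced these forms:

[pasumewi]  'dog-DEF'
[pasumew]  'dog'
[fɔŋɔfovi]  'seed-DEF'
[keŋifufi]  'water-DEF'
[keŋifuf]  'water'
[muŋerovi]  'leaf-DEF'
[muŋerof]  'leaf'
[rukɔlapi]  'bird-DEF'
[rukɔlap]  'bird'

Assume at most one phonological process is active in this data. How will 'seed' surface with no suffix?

The stem for 'leaf' ends in [v] in [muŋerovi] but [f] in [muŋerof].
But 'water' keeps [f] in both environments ([keŋifufi], [keŋifuf]), so there is no rule changing /f/ to [v] before the DEF suffix.
Therefore /v/ is basic and [f] is derived by word-final obstruent devoicing (voiced obstruents become voiceless word-finally).
From [fɔŋɔfovi] the stem 'seed' is /fɔŋɔfov/; word-finally this yields [fɔŋɔfof].

[fɔŋɔfof]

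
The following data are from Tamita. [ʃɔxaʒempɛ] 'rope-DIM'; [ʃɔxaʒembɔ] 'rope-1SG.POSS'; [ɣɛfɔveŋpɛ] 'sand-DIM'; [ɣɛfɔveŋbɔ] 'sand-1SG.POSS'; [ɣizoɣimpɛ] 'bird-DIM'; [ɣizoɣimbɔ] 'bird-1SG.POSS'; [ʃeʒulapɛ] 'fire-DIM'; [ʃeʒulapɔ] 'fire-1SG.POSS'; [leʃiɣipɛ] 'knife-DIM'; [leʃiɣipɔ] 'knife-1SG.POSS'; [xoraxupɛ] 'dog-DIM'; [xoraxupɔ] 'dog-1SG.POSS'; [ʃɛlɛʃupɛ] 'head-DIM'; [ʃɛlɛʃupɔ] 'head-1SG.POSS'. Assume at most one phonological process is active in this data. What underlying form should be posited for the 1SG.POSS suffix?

/-bɔ/

The 1SG.POSS morpheme has two allomorphs, [-bɔ] and [-pɔ].
The DIM suffix, which begins with [p], is invariant after every stem; so [p] is not altered by any rule here.
The 1SG.POSS suffix is therefore /-bɔ/ underlyingly, with post-vocalic devoicing: voiced stops become voiceless after a vowel.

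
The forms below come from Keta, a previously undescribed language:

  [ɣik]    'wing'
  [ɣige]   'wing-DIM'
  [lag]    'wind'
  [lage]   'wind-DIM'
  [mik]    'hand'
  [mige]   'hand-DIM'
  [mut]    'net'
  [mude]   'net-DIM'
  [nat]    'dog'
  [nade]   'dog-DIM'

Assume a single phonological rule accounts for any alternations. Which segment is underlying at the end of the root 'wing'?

/k/

The stem for 'wing' ends in [k] in [ɣik] but [g] in [ɣige].
The stem 'wind' ([lag], [lage]) shows [g] unchanged in both environments, so [g] cannot be basic with [k] derived in isolation.
So /k/ is underlying, and a rule of intervocalic voicing — voiceless stops become voiced between vowels — gives [g].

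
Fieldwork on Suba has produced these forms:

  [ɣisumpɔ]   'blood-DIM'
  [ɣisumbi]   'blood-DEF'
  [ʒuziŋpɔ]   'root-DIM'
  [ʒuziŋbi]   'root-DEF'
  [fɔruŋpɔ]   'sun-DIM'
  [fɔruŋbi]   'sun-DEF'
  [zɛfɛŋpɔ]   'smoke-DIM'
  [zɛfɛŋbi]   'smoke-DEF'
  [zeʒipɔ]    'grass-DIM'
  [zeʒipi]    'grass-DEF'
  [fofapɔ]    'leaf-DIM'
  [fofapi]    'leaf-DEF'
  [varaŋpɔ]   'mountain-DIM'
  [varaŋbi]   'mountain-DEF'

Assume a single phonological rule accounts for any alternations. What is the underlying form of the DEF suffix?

/-bi/

The DEF morpheme has two allomorphs, [-bi] and [-pi].
By contrast the DIM suffix keeps its initial [p] throughout — that segment must be underlying.
The DEF suffix is therefore /-bi/ underlyingly, with post-vocalic devoicing: voiced stops become voiceless after a vowel.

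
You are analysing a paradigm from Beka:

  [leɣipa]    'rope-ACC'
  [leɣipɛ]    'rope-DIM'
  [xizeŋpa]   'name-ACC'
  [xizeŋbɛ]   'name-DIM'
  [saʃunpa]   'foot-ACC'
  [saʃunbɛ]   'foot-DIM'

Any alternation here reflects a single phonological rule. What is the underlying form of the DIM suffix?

/-bɛ/

The DIM suffix surfaces as [-bɛ] and [-pɛ], depending on the final segment of the stem.
By contrast the ACC suffix keeps its initial [p] throughout — that segment must be underlying.
So the underlying form is /-bɛ/, and voiced stops become voiceless after a vowel.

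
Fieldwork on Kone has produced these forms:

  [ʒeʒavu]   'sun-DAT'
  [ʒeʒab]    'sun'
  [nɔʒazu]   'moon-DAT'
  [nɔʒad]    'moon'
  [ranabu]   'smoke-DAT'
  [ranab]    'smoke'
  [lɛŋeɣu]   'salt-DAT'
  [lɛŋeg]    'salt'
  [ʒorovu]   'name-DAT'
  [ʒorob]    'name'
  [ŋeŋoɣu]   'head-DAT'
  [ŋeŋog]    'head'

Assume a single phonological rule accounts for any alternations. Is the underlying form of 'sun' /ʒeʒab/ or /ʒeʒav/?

The stem for 'sun' ends in [v] in [ʒeʒavu] but [b] in [ʒeʒab].
But 'smoke' keeps [b] in both environments ([ranabu], [ranab]), so there is no rule changing /b/ to [v] before the DAT suffix.
The underlying segment must be /v/; voiced fricatives become stops word-finally, yielding [b] there.

/ʒeʒav/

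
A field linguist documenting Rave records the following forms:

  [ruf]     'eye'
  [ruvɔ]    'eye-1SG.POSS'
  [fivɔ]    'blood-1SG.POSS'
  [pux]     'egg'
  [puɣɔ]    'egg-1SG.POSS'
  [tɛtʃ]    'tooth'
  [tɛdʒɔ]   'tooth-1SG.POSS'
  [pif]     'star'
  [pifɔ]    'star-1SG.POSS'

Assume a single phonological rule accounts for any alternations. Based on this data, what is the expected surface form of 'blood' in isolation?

[fif]

The root 'eye' surfaces as [ruf] and [ruvɔ], with a stem-final [f] ~ [v] alternation.
Compare 'star', with invariant [f] in [pif] and [pifɔ]: an analysis with underlying /f/ and a rule producing [v] before the 1SG.POSS suffix would wrongly predict alternation here too.
So /v/ is underlying, and a rule of word-final obstruent devoicing — voiced obstruents become voiceless word-finally — gives [f].
From [fivɔ] the stem 'blood' is /fiv/; word-finally this yields [fif].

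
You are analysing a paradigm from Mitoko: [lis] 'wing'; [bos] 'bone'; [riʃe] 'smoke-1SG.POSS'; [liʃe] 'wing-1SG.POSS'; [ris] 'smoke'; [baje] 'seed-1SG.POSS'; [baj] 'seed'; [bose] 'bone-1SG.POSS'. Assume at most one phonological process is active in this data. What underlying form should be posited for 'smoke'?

/riʃ/

In [ris] and [riʃe] the final segment of 'smoke' alternates: [s] ~ [ʃ].
If /s/ were underlying and a rule turned it into [ʃ] before the 1SG.POSS suffix, 'bone' would also alternate; but it has [s] in both [bos] and [bose].
The alternation reflects depalatalization: palato-alveolar /ʃ/ becomes [s] when no front vowel follows. /ʃ/ is underlying.
The underlying form of 'smoke' is therefore /riʃ/.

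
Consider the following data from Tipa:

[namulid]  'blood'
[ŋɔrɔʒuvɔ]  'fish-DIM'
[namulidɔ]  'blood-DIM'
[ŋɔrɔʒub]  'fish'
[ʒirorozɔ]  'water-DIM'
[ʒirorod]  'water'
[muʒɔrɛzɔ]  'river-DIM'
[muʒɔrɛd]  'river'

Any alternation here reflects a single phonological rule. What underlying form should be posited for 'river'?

In [muʒɔrɛzɔ] and [muʒɔrɛd] the final segment of 'river' alternates: [z] ~ [d].
Compare 'blood', with invariant [d] in [namulidɔ] and [namulid]: an analysis with underlying /d/ and a rule producing [z] before the DIM suffix would wrongly predict alternation here too.
So /z/ is underlying, and a rule of word-final hardening — voiced fricatives become stops word-finally — gives [d].
So 'river' = /muʒɔrɛz/.

/muʒɔrɛz/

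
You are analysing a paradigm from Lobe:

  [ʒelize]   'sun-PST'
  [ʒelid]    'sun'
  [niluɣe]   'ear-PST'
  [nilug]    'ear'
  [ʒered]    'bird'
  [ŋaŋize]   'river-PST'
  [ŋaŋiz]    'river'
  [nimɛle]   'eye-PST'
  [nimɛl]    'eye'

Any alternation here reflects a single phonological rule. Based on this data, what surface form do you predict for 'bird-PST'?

The stem for 'sun' ends in [z] in [ʒelize] but [d] in [ʒelid].
If /z/ were underlying and a rule turned it into [d] in isolation, 'river' would also alternate; but it has [z] in both [ŋaŋize] and [ŋaŋiz].
The alternation reflects intervocalic spirantization: voiced stops become fricatives between vowels. /d/ is underlying.
The one attested form of 'bird', [ʒered], shows underlying /ʒered/. Applying the same rule between vowels gives [ʒereze].

[ʒereze]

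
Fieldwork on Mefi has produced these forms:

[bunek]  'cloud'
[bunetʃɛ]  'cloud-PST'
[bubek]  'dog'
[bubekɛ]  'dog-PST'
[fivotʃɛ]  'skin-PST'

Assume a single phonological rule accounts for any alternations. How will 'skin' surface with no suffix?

In [bunek] and [bunetʃɛ] the final segment of 'cloud' alternates: [k] ~ [tʃ].
Compare 'dog', with invariant [k] in [bubek] and [bubekɛ]: an analysis with underlying /k/ and a rule producing [tʃ] before the PST suffix would wrongly predict alternation here too.
The alternation reflects depalatalization: palato-alveolar /tʃ/ becomes [k] when no front vowel follows. /tʃ/ is underlying.
The one attested form of 'skin', [fivotʃɛ], shows underlying /fivotʃ/. Applying the same rule when no front vowel follows gives [fivok].

[fivok]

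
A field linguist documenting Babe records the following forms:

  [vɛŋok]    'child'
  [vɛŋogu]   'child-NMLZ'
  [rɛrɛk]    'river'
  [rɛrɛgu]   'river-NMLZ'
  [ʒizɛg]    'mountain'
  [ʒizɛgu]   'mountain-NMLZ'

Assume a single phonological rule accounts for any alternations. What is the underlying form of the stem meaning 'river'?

/rɛrɛk/

The stem for 'river' ends in [k] in [rɛrɛk] but [g] in [rɛrɛgu].
But 'mountain' keeps [g] in both environments ([ʒizɛg], [ʒizɛgu]), so there is no rule changing /g/ to [k] in isolation.
The underlying segment must be /k/; voiceless stops become voiced between vowels, yielding [g] there.
So 'river' = /rɛrɛk/.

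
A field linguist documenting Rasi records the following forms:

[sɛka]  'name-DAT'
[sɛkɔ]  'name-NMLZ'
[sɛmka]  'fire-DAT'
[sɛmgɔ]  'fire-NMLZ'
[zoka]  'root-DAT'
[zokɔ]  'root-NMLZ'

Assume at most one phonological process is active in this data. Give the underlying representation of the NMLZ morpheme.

/-gɔ/

The NMLZ morpheme has two allomorphs, [-gɔ] and [-kɔ].
The DAT suffix, which begins with [k], is invariant after every stem; so [k] is not altered by any rule here.
So the underlying form is /-gɔ/, and voiced stops become voiceless after a vowel.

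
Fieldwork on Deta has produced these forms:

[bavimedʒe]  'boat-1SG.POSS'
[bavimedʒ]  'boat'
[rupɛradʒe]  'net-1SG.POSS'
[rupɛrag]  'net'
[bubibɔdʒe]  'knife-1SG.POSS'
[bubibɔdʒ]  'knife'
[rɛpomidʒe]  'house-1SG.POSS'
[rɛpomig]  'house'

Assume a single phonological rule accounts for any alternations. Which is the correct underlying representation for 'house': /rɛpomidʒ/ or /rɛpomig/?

/rɛpomig/

In [rɛpomidʒe] and [rɛpomig] the final segment of 'house' alternates: [dʒ] ~ [g].
If /dʒ/ were underlying and a rule turned it into [g] in isolation, 'knife' would also alternate; but it has [dʒ] in both [bubibɔdʒe] and [bubibɔdʒ].
The underlying segment must be /g/; /g/ becomes palato-alveolar [dʒ] before a front vowel, yielding [dʒ] there.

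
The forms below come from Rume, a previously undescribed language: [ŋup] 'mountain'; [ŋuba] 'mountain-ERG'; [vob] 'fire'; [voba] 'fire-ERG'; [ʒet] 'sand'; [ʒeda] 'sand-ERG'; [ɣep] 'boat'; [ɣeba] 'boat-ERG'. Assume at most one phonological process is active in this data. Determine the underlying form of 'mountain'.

/ŋup/

'mountain' shows [p] ~ [b] at the end of the stem ([ŋup] vs [ŋuba]).
The stem 'fire' ([vob], [voba]) shows [b] unchanged in both environments, so [b] cannot be basic with [p] derived in isolation.
The alternation reflects intervocalic voicing: voiceless stops become voiced between vowels. /p/ is underlying.
Hence 'mountain' is /ŋup/ underlyingly.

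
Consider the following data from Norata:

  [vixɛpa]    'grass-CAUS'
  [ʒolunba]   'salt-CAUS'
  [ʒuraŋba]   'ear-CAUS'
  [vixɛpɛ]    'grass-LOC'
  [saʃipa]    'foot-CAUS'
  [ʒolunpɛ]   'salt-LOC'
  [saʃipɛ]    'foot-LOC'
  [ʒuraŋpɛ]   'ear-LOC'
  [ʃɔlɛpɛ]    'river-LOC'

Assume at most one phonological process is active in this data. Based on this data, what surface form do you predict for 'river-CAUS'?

The CAUS suffix surfaces as [-ba] and [-pa], depending on the final segment of the stem.
By contrast the LOC suffix keeps its initial [p] throughout — that segment must be underlying.
The CAUS suffix is therefore /-ba/ underlyingly, with post-vocalic devoicing: voiced stops become voiceless after a vowel.
After 'river', which ends in a vowel, the suffix surfaces as [-pa], giving [ʃɔlɛpa].

[ʃɔlɛpa]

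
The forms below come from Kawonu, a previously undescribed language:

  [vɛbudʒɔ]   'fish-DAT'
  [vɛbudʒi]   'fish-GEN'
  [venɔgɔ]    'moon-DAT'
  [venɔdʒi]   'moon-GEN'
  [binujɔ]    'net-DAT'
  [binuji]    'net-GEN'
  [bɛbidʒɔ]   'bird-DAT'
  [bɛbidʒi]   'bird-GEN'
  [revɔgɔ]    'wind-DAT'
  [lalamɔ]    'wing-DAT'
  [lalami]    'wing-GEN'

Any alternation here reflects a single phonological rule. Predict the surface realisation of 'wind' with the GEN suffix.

[revɔdʒi]

The root 'moon' surfaces as [venɔgɔ] and [venɔdʒi], with a stem-final [g] ~ [dʒ] alternation.
The stem 'fish' ([vɛbudʒɔ], [vɛbudʒi]) shows [dʒ] unchanged in both environments, so [dʒ] cannot be basic with [g] derived before the DAT suffix.
The underlying segment must be /g/; /g/ becomes palato-alveolar [dʒ] before a front vowel, yielding [dʒ] there.
From [revɔgɔ] the stem 'wind' is /revɔg/; before a front vowel this yields [revɔdʒi].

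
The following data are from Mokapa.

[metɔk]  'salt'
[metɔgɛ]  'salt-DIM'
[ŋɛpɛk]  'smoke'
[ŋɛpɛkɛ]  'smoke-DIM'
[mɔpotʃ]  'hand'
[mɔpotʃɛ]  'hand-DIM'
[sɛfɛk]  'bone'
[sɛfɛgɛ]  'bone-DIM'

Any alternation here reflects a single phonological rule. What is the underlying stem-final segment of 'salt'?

In [metɔk] and [metɔgɛ] the final segment of 'salt' alternates: [k] ~ [g].
If /k/ were underlying and a rule turned it into [g] before the DIM suffix, 'smoke' would also alternate; but it has [k] in both [ŋɛpɛk] and [ŋɛpɛkɛ].
The alternation reflects word-final obstruent devoicing: voiced obstruents become voiceless word-finally. /g/ is underlying.

/g/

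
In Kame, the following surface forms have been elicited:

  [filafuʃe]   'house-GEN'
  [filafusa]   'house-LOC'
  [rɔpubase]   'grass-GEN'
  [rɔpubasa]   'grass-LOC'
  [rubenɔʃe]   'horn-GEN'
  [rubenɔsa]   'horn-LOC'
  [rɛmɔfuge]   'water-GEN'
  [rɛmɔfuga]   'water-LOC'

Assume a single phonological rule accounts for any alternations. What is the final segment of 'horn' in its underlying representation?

The stem for 'horn' ends in [ʃ] in [rubenɔʃe] but [s] in [rubenɔsa].
The stem 'grass' ([rɔpubase], [rɔpubasa]) shows [s] unchanged in both environments, so [s] cannot be basic with [ʃ] derived before the GEN suffix.
Therefore /ʃ/ is basic and [s] is derived by depalatalization (palato-alveolar /ʃ/ becomes [s] when no front vowel follows).

/ʃ/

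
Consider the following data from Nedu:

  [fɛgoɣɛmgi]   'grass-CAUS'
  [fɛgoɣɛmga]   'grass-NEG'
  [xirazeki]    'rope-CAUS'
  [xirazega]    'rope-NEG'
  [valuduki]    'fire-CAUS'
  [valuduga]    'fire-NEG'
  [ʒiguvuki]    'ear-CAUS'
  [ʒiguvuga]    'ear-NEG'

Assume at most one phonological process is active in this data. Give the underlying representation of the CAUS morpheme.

/-ki/

The CAUS suffix surfaces as [-gi] and [-ki], depending on the final segment of the stem.
By contrast the NEG suffix keeps its initial [g] throughout — that segment must be underlying.
So the underlying form is /-ki/, and voiceless stops become voiced after a nasal.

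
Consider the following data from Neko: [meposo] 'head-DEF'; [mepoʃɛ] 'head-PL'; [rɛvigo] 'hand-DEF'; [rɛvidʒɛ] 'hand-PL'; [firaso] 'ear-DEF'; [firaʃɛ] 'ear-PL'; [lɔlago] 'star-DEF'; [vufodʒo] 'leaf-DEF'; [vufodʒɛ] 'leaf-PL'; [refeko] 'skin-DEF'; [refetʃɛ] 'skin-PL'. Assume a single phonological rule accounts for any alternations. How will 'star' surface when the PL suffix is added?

The stem for 'hand' ends in [g] in [rɛvigo] but [dʒ] in [rɛvidʒɛ].
If /dʒ/ were underlying and a rule turned it into [g] before the DEF suffix, 'leaf' would also alternate; but it has [dʒ] in both [vufodʒo] and [vufodʒɛ].
The underlying segment must be /g/; /k/, /g/ and /s/ become palato-alveolar [tʃ], [dʒ] and [ʃ] before a front vowel, yielding [dʒ] there.
From [lɔlago] the stem 'star' is /lɔlag/; before a front vowel this yields [lɔladʒɛ].

[lɔladʒɛ]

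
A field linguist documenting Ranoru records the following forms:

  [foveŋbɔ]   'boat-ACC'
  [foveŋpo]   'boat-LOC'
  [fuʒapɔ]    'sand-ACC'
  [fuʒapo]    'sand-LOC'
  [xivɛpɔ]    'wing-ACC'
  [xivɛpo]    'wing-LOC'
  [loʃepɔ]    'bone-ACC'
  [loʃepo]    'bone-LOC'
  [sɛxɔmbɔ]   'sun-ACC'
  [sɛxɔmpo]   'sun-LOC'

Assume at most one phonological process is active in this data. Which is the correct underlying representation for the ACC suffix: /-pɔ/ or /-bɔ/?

The ACC suffix surfaces as [-bɔ] and [-pɔ], depending on the final segment of the stem.
By contrast the LOC suffix keeps its initial [p] throughout — that segment must be underlying.
So the underlying form is /-bɔ/, and voiced stops become voiceless after a vowel.

/-bɔ/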